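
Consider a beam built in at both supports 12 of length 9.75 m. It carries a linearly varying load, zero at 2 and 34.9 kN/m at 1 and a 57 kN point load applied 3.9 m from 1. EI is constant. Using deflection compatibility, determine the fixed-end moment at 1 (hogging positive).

M_1 = 245.9 kN·m

Release both end moments; the primary structure is a simply-supported span 12 with redundants M_1 and M_2.
Simple-span end rotations at 1 and 2 under the given loads:
  at 1: triangular load, peak 34.9: w₀L³/(45EI) = 718.8/EI
  at 2: triangular load, peak 34.9: 7w₀L³/(360EI) = 629/EI
  at 1: point load 57 at a = 3.9: Pab(L + b)/(6LEI) = 346.8/EI
  at 2: point load 57 at a = 3.9: Pab(L + a)/(6LEI) = 303.4/EI
  θ_10 = 1066/EI,  θ_20 = 932.4/EI
Flexibility coefficients: a unit moment at one end gives L/(3EI) there and L/(6EI) at the far end, so f₁₁ = f₂₂ = 3.25/EI and f₁₂ = f₂₁ = 1.625/EI.
Compatibility — zero rotation at each built-in end:
  3.25 M_1 + 1.625 M_2 = 1066
  1.625 M_1 + 3.25 M_2 = 932.4
Solving the pair gives M_1 = 245.9 kN·m and M_2 = 163.9 kN·m (hogging).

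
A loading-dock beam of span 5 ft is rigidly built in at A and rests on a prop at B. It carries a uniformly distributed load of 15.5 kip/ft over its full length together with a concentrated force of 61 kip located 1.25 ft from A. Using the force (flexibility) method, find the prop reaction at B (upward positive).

R_B = 34.3 kip

Choose R_B as the redundant. The primary structure is the cantilever fixed at A.
Downward deflection at the released point B due to the loads:
  UDL 15.5: wL⁴/(8EI) = 1211/EI
  point load 61 at a = 1.25: Pa²(3L − a)/(6EI) = 218.4/EI
  δ_0 = 1429/EI
Tip deflection under a unit load at B: L³/(3EI) = 41.67/EI.
The prop prevents deflection at B: R_B = δ_0/δ_{BB} = 1429/41.67 = 34.3 kip.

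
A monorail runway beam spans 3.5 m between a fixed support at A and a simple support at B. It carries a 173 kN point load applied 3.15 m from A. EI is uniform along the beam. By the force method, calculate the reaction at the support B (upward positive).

R_B = 147.1 kN

Choose R_B as the redundant. The primary structure is the cantilever fixed at A.
Deflection at B on the released cantilever, summing each load's contribution:
  point load 173 at a = 3.15: Pa²(3L − a)/(6EI) = 2103/EI
Tip deflection under a unit load at B: L³/(3EI) = 14.29/EI.
Compatibility at B: δ_0 − R_B·δ_{BB} = 0, so R_B = 2103/14.29 = 147.1 kN.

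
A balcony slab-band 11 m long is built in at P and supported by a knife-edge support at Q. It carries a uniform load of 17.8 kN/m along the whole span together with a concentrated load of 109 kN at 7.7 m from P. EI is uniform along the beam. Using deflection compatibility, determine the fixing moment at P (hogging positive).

M_P = 432.9 kN·m

Take the reaction at Q as the redundant and release it; the primary structure is a cantilever fixed at P.
Downward deflection at the released point Q due to the loads:
  UDL 17.8: wL⁴/(8EI) = 32576/EI
  point load 109 at a = 7.7: Pa²(3L − a)/(6EI) = 27251/EI
  δ_0 = 59827/EI
Tip deflection under a unit load at Q: L³/(3EI) = 443.7/EI.
Compatibility at Q: δ_0 − R_Q·δ_{QQ} = 0, so R_Q = 59827/443.7 = 134.8 kN.
Moment equilibrium about P: M_P = Σ(load moments about P) − R_Q·L = 1916 − 134.8×11 = 432.9 kN·m.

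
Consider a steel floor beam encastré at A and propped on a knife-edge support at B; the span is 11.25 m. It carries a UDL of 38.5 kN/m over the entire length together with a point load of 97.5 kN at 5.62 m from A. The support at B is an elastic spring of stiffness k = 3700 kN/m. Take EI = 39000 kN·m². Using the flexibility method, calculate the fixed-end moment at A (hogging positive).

M_A = 861.9 kN·m

Remove the prop at B; the released (primary) structure is a cantilever built in at A.
Primary-structure tip deflection at B by superposition:
  UDL 38.5: wL⁴/(8EI) = 77087/EI
  point load 97.5 at a = 5.62: Pa²(3L − a)/(6EI) = 14438/EI
  δ_0 = 91525/EI
Tip deflection under a unit load at B: L³/(3EI) = 474.6/EI.
With EI = 39000 kN·m²: δ_0 = 2.3468 m and δ_{BB} = 0.012169 m/kN.
Compatibility — the spring shortens by R_B/k under the reaction it provides: δ_0 − R_B·δ_{BB} = R_B/k. With 1/k = 0.00027 m/kN, R_B = δ_0 / (δ_{BB} + 1/k) = 2.3468 / (0.012169 + 0.00027) = 188.7 kN.
Moment equilibrium about A: M_A = Σ(load moments about A) − R_B·L = 2984 − 188.7×11.25 = 861.9 kN·m.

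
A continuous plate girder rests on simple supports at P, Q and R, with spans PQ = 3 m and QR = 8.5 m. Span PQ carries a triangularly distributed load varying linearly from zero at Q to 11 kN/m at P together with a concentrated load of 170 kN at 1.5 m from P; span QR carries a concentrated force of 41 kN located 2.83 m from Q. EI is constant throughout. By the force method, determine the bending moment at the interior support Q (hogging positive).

M_Q = 74.14 kN·m

Insert a hinge at Q; M_Q is the redundant, and each span becomes simply supported.
Rotations at Q on the released spans (each span's end-slope, ×1/EI):
  span PQ: triangular load, peak 11: 7w₀L³/(360EI) = 5.775/EI
  span PQ: point load 170 at a = 1.5: Pab(L + a)/(6LEI) = 95.62/EI
  span QR: point load 41 at a = 2.83: Pab(L + b)/(6LEI) = 182.8/EI
  relative rotation θ_0 = (101.4 + 182.8)/EI = 284.2/EI
A unit hogging moment at Q produces rotation L₁/(3EI) + L₂/(3EI) = 3.833/EI.
Slope continuity at Q: θ_0 = M_Q·3.833/EI, so M_Q = 284.2/3.833 = 74.14 kN·m (hogging).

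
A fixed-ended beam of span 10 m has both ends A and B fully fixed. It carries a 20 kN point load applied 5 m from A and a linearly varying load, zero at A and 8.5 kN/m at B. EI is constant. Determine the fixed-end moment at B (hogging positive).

Release both end moments; the primary structure is a simply-supported span AB with redundants M_A and M_B.
End rotations of the released simple span under the applied load (×1/EI):
  at A: point load 20 at a = 5: Pab(L + b)/(6LEI) = 125/EI
  at B: point load 20 at a = 5: Pab(L + a)/(6LEI) = 125/EI
  at A: triangular load, peak 8.5: 7w₀L³/(360EI) = 165.3/EI
  at B: triangular load, peak 8.5: w₀L³/(45EI) = 188.9/EI
  θ_A0 = 290.3/EI,  θ_B0 = 313.9/EI
Flexibility coefficients: a unit moment at one end gives L/(3EI) there and L/(6EI) at the far end, so f₁₁ = f₂₂ = 3.333/EI and f₁₂ = f₂₁ = 1.667/EI.
Compatibility — zero rotation at each built-in end:
  3.333 M_A + 1.667 M_B = 290.3
  1.667 M_A + 3.333 M_B = 313.9
Solving the pair gives M_A = 53.33 kN·m and M_B = 67.5 kN·m (hogging).

M_B = 67.5 kN·m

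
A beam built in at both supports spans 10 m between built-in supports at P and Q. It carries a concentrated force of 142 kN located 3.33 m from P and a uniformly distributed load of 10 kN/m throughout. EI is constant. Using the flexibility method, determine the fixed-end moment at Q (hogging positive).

Release both end moments; the primary structure is a simply-supported span PQ with redundants M_P and M_Q.
On the primary (simply-supported) span, the end slopes from the loading are:
  at P: point load 142 at a = 3.33: Pab(L + b)/(6LEI) = 876.3/EI
  at Q: point load 142 at a = 3.33: Pab(L + a)/(6LEI) = 700.7/EI
  at P: UDL 10: wL³/(24EI) = 416.7/EI
  at Q: UDL 10: wL³/(24EI) = 416.7/EI
  θ_P0 = 1293/EI,  θ_Q0 = 1117/EI
Flexibility coefficients: a unit moment at one end gives L/(3EI) there and L/(6EI) at the far end, so f₁₁ = f₂₂ = 3.333/EI and f₁₂ = f₂₁ = 1.667/EI.
Compatibility — zero rotation at each built-in end:
  3.333 M_P + 1.667 M_Q = 1293
  1.667 M_P + 3.333 M_Q = 1117
Solving the pair gives M_P = 293.7 kN·m and M_Q = 188.4 kN·m (hogging).

M_Q = 188.4 kN·m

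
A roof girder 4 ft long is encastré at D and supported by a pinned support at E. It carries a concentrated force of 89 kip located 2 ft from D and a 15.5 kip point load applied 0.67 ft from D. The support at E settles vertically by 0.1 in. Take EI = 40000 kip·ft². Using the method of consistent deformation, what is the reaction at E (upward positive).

Remove the prop at E; the released (primary) structure is a cantilever built in at D.
Primary-structure tip deflection at E by superposition:
  point load 89 at a = 2: Pa²(3L − a)/(6EI) = 593.3/EI
  point load 15.5 at a = 0.67: Pa²(3L − a)/(6EI) = 13.14/EI
  δ_0 = 606.5/EI
Flexibility coefficient — unit upward force at E: δ_{EE} = L³/(3EI) = 21.33/EI.
With EI = 40000 kip·ft²: δ_0 = 0.015162 ft and δ_{EE} = 0.000533 ft/kip.
Compatibility — the beam at E must follow the support down by 0.008333 ft: δ_0 − R_E·δ_{EE} = 0.008333, so R_E = (0.015162 − 0.008333)/0.000533 = 12.8 kip.

R_E = 12.8 kip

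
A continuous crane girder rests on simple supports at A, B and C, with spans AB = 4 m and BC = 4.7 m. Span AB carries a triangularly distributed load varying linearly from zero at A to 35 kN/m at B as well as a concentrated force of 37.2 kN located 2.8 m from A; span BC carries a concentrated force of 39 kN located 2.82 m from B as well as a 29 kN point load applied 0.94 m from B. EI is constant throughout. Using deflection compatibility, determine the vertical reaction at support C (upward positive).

R_C = 17.15 kN

Take M_B as the redundant. Released structure: two simple spans AB and BC with a hinge at B.
End slopes at the hinge B, treating each span as simply supported:
  span AB: triangular load, peak 35: w₀L³/(45EI) = 49.78/EI
  span AB: point load 37.2 at a = 2.8: Pab(L + a)/(6LEI) = 35.41/EI
  span BC: point load 39 at a = 2.82: Pab(L + b)/(6LEI) = 48.24/EI
  span BC: point load 29 at a = 0.94: Pab(L + b)/(6LEI) = 30.75/EI
  relative rotation θ_0 = (85.19 + 78.99)/EI = 164.2/EI
A unit hogging moment at B produces rotation L₁/(3EI) + L₂/(3EI) = 2.9/EI.
Compatibility: M_B·(L₁+L₂)/(3EI) = θ_0, giving M_B = 56.62 kN·m (hogging).
Span BC, ΣM about C: R_B^{BC}·4.7 = 182.4 + 56.62, so R_B^{BC} = 50.85 kN and R_C = 68 − 50.85 = 17.15 kN.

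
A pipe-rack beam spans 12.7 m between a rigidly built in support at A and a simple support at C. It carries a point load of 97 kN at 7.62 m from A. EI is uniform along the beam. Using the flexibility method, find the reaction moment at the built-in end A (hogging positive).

Choose R_C as the redundant. The primary structure is the cantilever fixed at A.
Primary-structure tip deflection at C by superposition:
  point load 97 at a = 7.62: Pa²(3L − a)/(6EI) = 28612/EI
Tip deflection under a unit load at C: L³/(3EI) = 682.8/EI.
The prop prevents deflection at C: R_C = δ_0/δ_{CC} = 28612/682.8 = 41.9 kN.
Moment equilibrium about A: M_A = Σ(load moments about A) − R_C·L = 739.1 − 41.9×12.7 = 207 kN·m.

M_A = 207 kN·m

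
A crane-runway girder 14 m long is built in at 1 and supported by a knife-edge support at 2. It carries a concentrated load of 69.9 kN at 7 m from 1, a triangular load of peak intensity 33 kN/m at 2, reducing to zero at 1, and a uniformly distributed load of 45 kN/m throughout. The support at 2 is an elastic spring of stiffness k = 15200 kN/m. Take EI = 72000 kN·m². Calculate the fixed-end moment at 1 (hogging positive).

Choose R_2 as the redundant. The primary structure is the cantilever fixed at 1.
Primary-structure tip deflection at 2 by superposition:
  point load 69.9 at a = 7: Pa²(3L − a)/(6EI) = 19980/EI
  triangular load, peak 33 at the free end: 11w₀L⁴/(120EI) = 116208/EI
  UDL 45: wL⁴/(8EI) = 216090/EI
  δ_0 = 352278/EI
Tip deflection under a unit load at 2: L³/(3EI) = 914.7/EI.
With EI = 72000 kN·m²: δ_0 = 4.8928 m and δ_{22} = 0.012704 m/kN.
Compatibility — the spring shortens by R_2/k under the reaction it provides: δ_0 − R_2·δ_{22} = R_2/k. With 1/k = 0.000066 m/kN, R_2 = δ_0 / (δ_{22} + 1/k) = 4.8928 / (0.012704 + 0.000066) = 383.2 kN.
Moment equilibrium about 1: M_1 = Σ(load moments about 1) − R_2·L = 7055 − 383.2×14 = 1691 kN·m.

M_1 = 1691 kN·m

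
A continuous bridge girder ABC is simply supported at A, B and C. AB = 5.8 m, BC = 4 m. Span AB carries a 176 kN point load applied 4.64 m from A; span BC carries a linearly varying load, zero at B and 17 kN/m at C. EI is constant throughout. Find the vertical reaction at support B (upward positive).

R_B = 191.6 kN

Take M_B as the redundant. Released structure: two simple spans AB and BC with a hinge at B.
End slopes at the hinge B, treating each span as simply supported:
  span AB: point load 176 at a = 4.64: Pab(L + a)/(6LEI) = 284.2/EI
  span BC: triangular load, peak 17: 7w₀L³/(360EI) = 21.16/EI
  relative rotation θ_0 = (284.2 + 21.16)/EI = 305.3/EI
A unit hogging moment at B produces rotation L₁/(3EI) + L₂/(3EI) = 3.267/EI.
Slope continuity at B: θ_0 = M_B·3.267/EI, so M_B = 305.3/3.267 = 93.47 kN·m (hogging).
Span AB, ΣM about A with M_B applied at B: R_B^{AB}·5.8 = 816.6 + 93.47, so R_B^{AB} = 156.9 kN and R_A = 176 − 156.9 = 19.08 kN.
Span BC, ΣM about C: R_B^{BC}·4 = 45.33 + 93.47, so R_B^{BC} = 34.7 kN and R_C = 34 − 34.7 = -0.7017 kN.
R_B = 156.9 + 34.7 = 191.6 kN.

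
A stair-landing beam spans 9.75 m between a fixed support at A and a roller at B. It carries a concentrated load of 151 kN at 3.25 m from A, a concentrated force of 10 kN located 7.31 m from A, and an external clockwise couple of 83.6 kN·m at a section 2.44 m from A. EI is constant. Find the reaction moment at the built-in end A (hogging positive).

Take the reaction at B as the redundant and release it; the primary structure is a cantilever fixed at A.
Free-end deflection of the primary structure under the applied loading (downward +):
  point load 151 at a = 3.25: Pa²(3L − a)/(6EI) = 6911/EI
  point load 10 at a = 7.31: Pa²(3L − a)/(6EI) = 1954/EI
  clockwise couple 83.6 at a = 2.44: M₀a(2L − a)/(2EI) = 1740/EI
  δ_0 = 10605/EI
Tip deflection under a unit load at B: L³/(3EI) = 309/EI.
Compatibility at B: δ_0 − R_B·δ_{BB} = 0, so R_B = 10605/309 = 34.33 kN.
Moment equilibrium about A: M_A = Σ(load moments about A) − R_B·L = 647.5 − 34.33×9.75 = 312.8 kN·m.

M_A = 312.8 kN·m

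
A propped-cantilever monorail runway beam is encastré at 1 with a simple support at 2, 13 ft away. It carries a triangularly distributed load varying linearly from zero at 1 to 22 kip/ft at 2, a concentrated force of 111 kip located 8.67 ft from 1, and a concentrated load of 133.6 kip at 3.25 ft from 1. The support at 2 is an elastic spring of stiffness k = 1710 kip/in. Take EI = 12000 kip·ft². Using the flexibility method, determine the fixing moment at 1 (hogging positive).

Take the reaction at 2 as the redundant and release it; the primary structure is a cantilever fixed at 1.
Free-end deflection of the primary structure under the applied loading (downward +):
  triangular load, peak 22 at the free end: 11w₀L⁴/(120EI) = 57598/EI
  point load 111 at a = 8.67: Pa²(3L − a)/(6EI) = 42178/EI
  point load 133.6 at a = 3.25: Pa²(3L − a)/(6EI) = 8408/EI
  δ_0 = 108184/EI
Flexibility coefficient — unit upward force at 2: δ_{22} = L³/(3EI) = 732.3/EI.
With EI = 12000 kip·ft²: δ_0 = 9.0153 ft and δ_{22} = 0.061028 ft/kip.
Compatibility — the spring shortens by R_2/k under the reaction it provides: δ_0 − R_2·δ_{22} = R_2/k. With 1/k = 1/(1710×12) ft/kip = 0.000049 ft/kip, R_2 = δ_0 / (δ_{22} + 1/k) = 9.0153 / (0.061028 + 0.000049) = 147.6 kip.
Moment equilibrium about 1: M_1 = Σ(load moments about 1) − R_2·L = 2636 − 147.6×13 = 717 kip·ft.

M_1 = 717 kip·ft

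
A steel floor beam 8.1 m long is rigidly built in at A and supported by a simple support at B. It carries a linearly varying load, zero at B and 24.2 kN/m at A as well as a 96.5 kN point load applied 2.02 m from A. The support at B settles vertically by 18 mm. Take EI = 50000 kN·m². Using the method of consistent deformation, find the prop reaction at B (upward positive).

Remove the prop at B; the released (primary) structure is a cantilever built in at A.
Deflection at B on the released cantilever, summing each load's contribution:
  triangular load, peak 24.2 at the fixed end: w₀L⁴/(30EI) = 3472/EI
  point load 96.5 at a = 2.02: Pa²(3L − a)/(6EI) = 1462/EI
  δ_0 = 4935/EI
Tip deflection under a unit load at B: L³/(3EI) = 177.1/EI.
With EI = 50000 kN·m²: δ_0 = 0.098692 m and δ_{BB} = 0.003543 m/kN.
Compatibility — the beam at B must follow the support down by 0.018 m: δ_0 − R_B·δ_{BB} = 0.018, so R_B = (0.098692 − 0.018)/0.003543 = 22.78 kN.

R_B = 22.78 kN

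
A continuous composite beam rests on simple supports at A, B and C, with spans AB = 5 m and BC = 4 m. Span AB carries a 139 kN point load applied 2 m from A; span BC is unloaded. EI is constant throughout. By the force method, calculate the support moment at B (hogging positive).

Release continuity at B by inserting a hinge; the redundant is the internal moment M_B. The primary structure is two simply-supported spans AB and BC.
End slopes at the hinge B, treating each span as simply supported:
  span AB: point load 139 at a = 2: Pab(L + a)/(6LEI) = 194.6/EI
  relative rotation θ_0 = (194.6 + 0)/EI = 194.6/EI
A unit hogging moment at B produces rotation L₁/(3EI) + L₂/(3EI) = 3/EI.
Slope continuity at B: θ_0 = M_B·3/EI, so M_B = 194.6/3 = 64.87 kN·m (hogging).

M_B = 64.87 kN·m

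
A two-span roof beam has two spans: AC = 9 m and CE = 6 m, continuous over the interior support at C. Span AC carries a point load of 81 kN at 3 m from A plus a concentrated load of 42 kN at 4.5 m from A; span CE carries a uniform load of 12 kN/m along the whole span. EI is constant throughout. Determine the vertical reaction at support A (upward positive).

R_A = 60.67 kN

Insert a hinge at C; M_C is the redundant, and each span becomes simply supported.
End slopes at the hinge C, treating each span as simply supported:
  span AC: point load 81 at a = 3: Pab(L + a)/(6LEI) = 324/EI
  span AC: point load 42 at a = 4.5: Pab(L + a)/(6LEI) = 212.6/EI
  span CE: UDL 12: wL³/(24EI) = 108/EI
  relative rotation θ_0 = (536.6 + 108)/EI = 644.6/EI
A unit hogging moment at C produces rotation L₁/(3EI) + L₂/(3EI) = 5/EI.
Slope continuity at C: θ_0 = M_C·5/EI, so M_C = 644.6/5 = 128.9 kN·m (hogging).
Span AC, ΣM about A with M_C applied at C: R_C^{AC}·9 = 432 + 128.9, so R_C^{AC} = 62.33 kN and R_A = 123 − 62.33 = 60.67 kN.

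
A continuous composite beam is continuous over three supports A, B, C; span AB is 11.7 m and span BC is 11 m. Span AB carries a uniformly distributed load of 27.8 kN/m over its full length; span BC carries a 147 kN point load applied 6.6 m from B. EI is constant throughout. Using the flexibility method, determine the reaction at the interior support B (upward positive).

R_B = 287.9 kN

Insert a hinge at B; M_B is the redundant, and each span becomes simply supported.
Discontinuity in slope at B on the released structure — sum the simple-span end rotations:
  span AB: UDL 27.8: wL³/(24EI) = 1855/EI
  span BC: point load 147 at a = 6.6: Pab(L + b)/(6LEI) = 996.1/EI
  relative rotation θ_0 = (1855 + 996.1)/EI = 2851/EI
A unit hogging moment at B produces rotation L₁/(3EI) + L₂/(3EI) = 7.567/EI.
Compatibility: M_B·(L₁+L₂)/(3EI) = θ_0, giving M_B = 376.8 kN·m (hogging).
Span AB, ΣM about A with M_B applied at B: R_B^{AB}·11.7 = 1903 + 376.8, so R_B^{AB} = 194.8 kN and R_A = 325.3 − 194.8 = 130.4 kN.
Span BC, ΣM about C: R_B^{BC}·11 = 646.8 + 376.8, so R_B^{BC} = 93.06 kN and R_C = 147 − 93.06 = 53.94 kN.
R_B = 194.8 + 93.06 = 287.9 kN.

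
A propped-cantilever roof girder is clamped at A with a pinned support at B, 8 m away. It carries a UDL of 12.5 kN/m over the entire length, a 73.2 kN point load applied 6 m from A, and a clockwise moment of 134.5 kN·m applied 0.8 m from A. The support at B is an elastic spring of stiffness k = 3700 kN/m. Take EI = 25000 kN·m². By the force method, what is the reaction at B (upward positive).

Take the reaction at B as the redundant and release it; the primary structure is a cantilever fixed at A.
Downward deflection at the released point B due to the loads:
  UDL 12.5: wL⁴/(8EI) = 6400/EI
  point load 73.2 at a = 6: Pa²(3L − a)/(6EI) = 7906/EI
  clockwise couple 134.5 at a = 0.8: M₀a(2L − a)/(2EI) = 817.8/EI
  δ_0 = 15123/EI
Flexibility coefficient — unit upward force at B: δ_{BB} = L³/(3EI) = 170.7/EI.
With EI = 25000 kN·m²: δ_0 = 0.60493 m and δ_{BB} = 0.006827 m/kN.
Compatibility — the spring shortens by R_B/k under the reaction it provides: δ_0 − R_B·δ_{BB} = R_B/k. With 1/k = 0.00027 m/kN, R_B = δ_0 / (δ_{BB} + 1/k) = 0.60493 / (0.006827 + 0.00027) = 85.24 kN.

R_B = 85.24 kN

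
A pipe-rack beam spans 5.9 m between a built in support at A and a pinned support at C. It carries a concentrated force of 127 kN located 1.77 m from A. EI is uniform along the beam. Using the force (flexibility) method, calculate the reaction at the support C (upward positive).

R_C = 15.43 kN

Take the reaction at C as the redundant and release it; the primary structure is a cantilever fixed at A.
Free-end deflection of the primary structure under the applied loading (downward +):
  point load 127 at a = 1.77: Pa²(3L − a)/(6EI) = 1056/EI
Tip deflection under a unit load at C: L³/(3EI) = 68.46/EI.
The prop prevents deflection at C: R_C = δ_0/δ_{CC} = 1056/68.46 = 15.43 kN.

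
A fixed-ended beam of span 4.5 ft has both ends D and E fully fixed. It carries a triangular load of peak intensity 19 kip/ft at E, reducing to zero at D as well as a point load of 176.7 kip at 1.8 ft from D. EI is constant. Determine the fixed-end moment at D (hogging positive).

M_D = 127.3 kip·ft

Release both end moments; the primary structure is a simply-supported span DE with redundants M_D and M_E.
On the primary (simply-supported) span, the end slopes from the loading are:
  at D: triangular load, peak 19: 7w₀L³/(360EI) = 33.67/EI
  at E: triangular load, peak 19: w₀L³/(45EI) = 38.48/EI
  at D: point load 176.7 at a = 1.8: Pab(L + b)/(6LEI) = 229/EI
  at E: point load 176.7 at a = 1.8: Pab(L + a)/(6LEI) = 200.4/EI
  θ_D0 = 262.7/EI,  θ_E0 = 238.9/EI
Flexibility coefficients: a unit moment at one end gives L/(3EI) there and L/(6EI) at the far end, so f₁₁ = f₂₂ = 1.5/EI and f₁₂ = f₂₁ = 0.75/EI.
Compatibility — zero rotation at each built-in end:
  1.5 M_D + 0.75 M_E = 262.7
  0.75 M_D + 1.5 M_E = 238.9
Solving the pair gives M_D = 127.3 kip·ft and M_E = 95.57 kip·ft (hogging).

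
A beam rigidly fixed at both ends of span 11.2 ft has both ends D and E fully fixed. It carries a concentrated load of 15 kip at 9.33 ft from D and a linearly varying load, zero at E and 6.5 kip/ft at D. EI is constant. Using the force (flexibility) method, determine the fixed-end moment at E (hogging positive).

Release both end moments; the primary structure is a simply-supported span DE with redundants M_D and M_E.
End rotations of the released simple span under the applied load (×1/EI):
  at D: point load 15 at a = 9.33: Pab(L + b)/(6LEI) = 50.9/EI
  at E: point load 15 at a = 9.33: Pab(L + a)/(6LEI) = 79.95/EI
  at D: triangular load, peak 6.5: w₀L³/(45EI) = 202.9/EI
  at E: triangular load, peak 6.5: 7w₀L³/(360EI) = 177.6/EI
  θ_D0 = 253.8/EI,  θ_E0 = 257.5/EI
Flexibility coefficients: a unit moment at one end gives L/(3EI) there and L/(6EI) at the far end, so f₁₁ = f₂₂ = 3.733/EI and f₁₂ = f₂₁ = 1.867/EI.
Compatibility — zero rotation at each built-in end:
  3.733 M_D + 1.867 M_E = 253.8
  1.867 M_D + 3.733 M_E = 257.5
Solving the pair gives M_D = 44.67 kip·ft and M_E = 46.64 kip·ft (hogging).

M_E = 46.64 kip·ft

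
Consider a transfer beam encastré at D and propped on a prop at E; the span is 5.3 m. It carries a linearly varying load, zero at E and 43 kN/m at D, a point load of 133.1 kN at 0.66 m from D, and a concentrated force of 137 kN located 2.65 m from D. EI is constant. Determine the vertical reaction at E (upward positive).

Choose R_E as the redundant. The primary structure is the cantilever fixed at D.
Downward deflection at the released point E due to the loads:
  triangular load, peak 43 at the fixed end: w₀L⁴/(30EI) = 1131/EI
  point load 133.1 at a = 0.66: Pa²(3L − a)/(6EI) = 147.3/EI
  point load 137 at a = 2.65: Pa²(3L − a)/(6EI) = 2125/EI
  δ_0 = 3403/EI
Tip deflection under a unit load at E: L³/(3EI) = 49.63/EI.
The prop prevents deflection at E: R_E = δ_0/δ_{EE} = 3403/49.63 = 68.57 kN.

R_E = 68.57 kN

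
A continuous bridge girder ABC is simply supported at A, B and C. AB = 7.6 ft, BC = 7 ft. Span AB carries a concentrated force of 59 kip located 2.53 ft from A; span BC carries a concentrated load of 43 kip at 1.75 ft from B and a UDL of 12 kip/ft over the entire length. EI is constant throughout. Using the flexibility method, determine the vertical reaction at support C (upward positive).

R_C = 39.4 kip

Release continuity at B by inserting a hinge; the redundant is the internal moment M_B. The primary structure is two simply-supported spans AB and BC.
Discontinuity in slope at B on the released structure — sum the simple-span end rotations:
  span AB: point load 59 at a = 2.53: Pab(L + a)/(6LEI) = 168.1/EI
  span BC: point load 43 at a = 1.75: Pab(L + b)/(6LEI) = 115.2/EI
  span BC: UDL 12: wL³/(24EI) = 171.5/EI
  relative rotation θ_0 = (168.1 + 286.7)/EI = 454.8/EI
A unit hogging moment at B produces rotation L₁/(3EI) + L₂/(3EI) = 4.867/EI.
Slope continuity at B: θ_0 = M_B·4.867/EI, so M_B = 454.8/4.867 = 93.46 kip·ft (hogging).
Span BC, ΣM about C: R_B^{BC}·7 = 519.8 + 93.46, so R_B^{BC} = 87.6 kip and R_C = 127 − 87.6 = 39.4 kip.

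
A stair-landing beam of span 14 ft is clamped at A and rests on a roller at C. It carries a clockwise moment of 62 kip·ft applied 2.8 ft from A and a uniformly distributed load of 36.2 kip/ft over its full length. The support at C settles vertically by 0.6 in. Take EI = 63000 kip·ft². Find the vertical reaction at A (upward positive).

Choose R_C as the redundant. The primary structure is the cantilever fixed at A.
Downward deflection at the released point C due to the loads:
  clockwise couple 62 at a = 2.8: M₀a(2L − a)/(2EI) = 2187/EI
  UDL 36.2: wL⁴/(8EI) = 173832/EI
  δ_0 = 176020/EI
Flexibility coefficient — unit upward force at C: δ_{CC} = L³/(3EI) = 914.7/EI.
With EI = 63000 kip·ft²: δ_0 = 2.794 ft and δ_{CC} = 0.014519 ft/kip.
Compatibility — the beam at C must follow the support down by 0.05 ft: δ_0 − R_C·δ_{CC} = 0.05, so R_C = (2.794 − 0.05)/0.014519 = 189 kip.
Vertical equilibrium: R_A = ΣP − R_C = 506.8 − 189 = 317.8 kip.

R_A = 317.8 kip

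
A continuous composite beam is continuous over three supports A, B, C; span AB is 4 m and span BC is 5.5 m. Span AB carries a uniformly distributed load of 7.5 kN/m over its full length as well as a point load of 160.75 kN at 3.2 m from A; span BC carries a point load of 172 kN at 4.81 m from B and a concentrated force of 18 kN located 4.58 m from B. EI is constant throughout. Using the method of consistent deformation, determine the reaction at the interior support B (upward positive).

R_B = 204.4 kN

Insert a hinge at B; M_B is the redundant, and each span becomes simply supported.
End slopes at the hinge B, treating each span as simply supported:
  span AB: UDL 7.5: wL³/(24EI) = 20/EI
  span AB: point load 160.75 at a = 3.2: Pab(L + a)/(6LEI) = 123.5/EI
  span BC: point load 172 at a = 4.81: Pab(L + b)/(6LEI) = 107.1/EI
  span BC: point load 18 at a = 4.58: Pab(L + b)/(6LEI) = 14.76/EI
  relative rotation θ_0 = (143.5 + 121.8)/EI = 265.3/EI
A unit hogging moment at B produces rotation L₁/(3EI) + L₂/(3EI) = 3.167/EI.
Compatibility: M_B·(L₁+L₂)/(3EI) = θ_0, giving M_B = 83.78 kN·m (hogging).
Span AB, ΣM about A with M_B applied at B: R_B^{AB}·4 = 574.4 + 83.78, so R_B^{AB} = 164.5 kN and R_A = 190.8 − 164.5 = 26.21 kN.
Span BC, ΣM about C: R_B^{BC}·5.5 = 135.2 + 83.78, so R_B^{BC} = 39.82 kN and R_C = 190 − 39.82 = 150.2 kN.
R_B = 164.5 + 39.82 = 204.4 kN.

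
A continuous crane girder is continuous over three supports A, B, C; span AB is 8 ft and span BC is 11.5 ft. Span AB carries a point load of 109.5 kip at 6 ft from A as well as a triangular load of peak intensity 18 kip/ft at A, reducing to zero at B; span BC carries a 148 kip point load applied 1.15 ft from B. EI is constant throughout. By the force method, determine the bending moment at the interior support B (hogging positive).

M_B = 172.4 kip·ft

Insert a hinge at B; M_B is the redundant, and each span becomes simply supported.
End slopes at the hinge B, treating each span as simply supported:
  span AB: point load 109.5 at a = 6: Pab(L + a)/(6LEI) = 383.2/EI
  span AB: triangular load, peak 18: 7w₀L³/(360EI) = 179.2/EI
  span BC: point load 148 at a = 1.15: Pab(L + b)/(6LEI) = 557.8/EI
  relative rotation θ_0 = (562.5 + 557.8)/EI = 1120/EI
A unit hogging moment at B produces rotation L₁/(3EI) + L₂/(3EI) = 6.5/EI.
Slope continuity at B: θ_0 = M_B·6.5/EI, so M_B = 1120/6.5 = 172.4 kip·ft (hogging).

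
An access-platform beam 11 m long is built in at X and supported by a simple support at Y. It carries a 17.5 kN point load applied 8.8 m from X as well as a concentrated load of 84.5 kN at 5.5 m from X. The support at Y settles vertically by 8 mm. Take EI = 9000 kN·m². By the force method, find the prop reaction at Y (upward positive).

Release the roller at Y. Primary structure: cantilever fixed at X.
Deflection at Y on the released cantilever, summing each load's contribution:
  point load 17.5 at a = 8.8: Pa²(3L − a)/(6EI) = 5466/EI
  point load 84.5 at a = 5.5: Pa²(3L − a)/(6EI) = 11716/EI
  δ_0 = 17182/EI
Tip deflection under a unit load at Y: L³/(3EI) = 443.7/EI.
With EI = 9000 kN·m²: δ_0 = 1.9091 m and δ_{YY} = 0.049296 m/kN.
Compatibility — the beam at Y must follow the support down by 0.008 m: δ_0 − R_Y·δ_{YY} = 0.008, so R_Y = (1.9091 − 0.008)/0.049296 = 38.56 kN.

R_Y = 38.56 kN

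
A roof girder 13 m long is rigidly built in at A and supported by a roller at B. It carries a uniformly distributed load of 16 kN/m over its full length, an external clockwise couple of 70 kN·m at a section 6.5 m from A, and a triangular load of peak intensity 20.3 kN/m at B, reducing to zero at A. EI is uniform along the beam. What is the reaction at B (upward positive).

R_B = 156.6 kN

Choose R_B as the redundant. The primary structure is the cantilever fixed at A.
Deflection at B on the released cantilever, summing each load's contribution:
  UDL 16: wL⁴/(8EI) = 57122/EI
  clockwise couple 70 at a = 6.5: M₀a(2L − a)/(2EI) = 4436/EI
  triangular load, peak 20.3 at the free end: 11w₀L⁴/(120EI) = 53147/EI
  δ_0 = 114706/EI
Flexibility coefficient — unit upward force at B: δ_{BB} = L³/(3EI) = 732.3/EI.
Compatibility at B: δ_0 − R_B·δ_{BB} = 0, so R_B = 114706/732.3 = 156.6 kN.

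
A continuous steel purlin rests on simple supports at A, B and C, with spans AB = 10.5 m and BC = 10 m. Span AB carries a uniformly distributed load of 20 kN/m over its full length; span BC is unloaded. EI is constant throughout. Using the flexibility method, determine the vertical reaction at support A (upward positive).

R_A = 91.55 kN

Release continuity at B by inserting a hinge; the redundant is the internal moment M_B. The primary structure is two simply-supported spans AB and BC.
Rotations at B on the released spans (each span's end-slope, ×1/EI):
  span AB: UDL 20: wL³/(24EI) = 964.7/EI
  relative rotation θ_0 = (964.7 + 0)/EI = 964.7/EI
A unit hogging moment at B produces rotation L₁/(3EI) + L₂/(3EI) = 6.833/EI.
Slope continuity at B: θ_0 = M_B·6.833/EI, so M_B = 964.7/6.833 = 141.2 kN·m (hogging).
Span AB, ΣM about A with M_B applied at B: R_B^{AB}·10.5 = 1102 + 141.2, so R_B^{AB} = 118.4 kN and R_A = 210 − 118.4 = 91.55 kN.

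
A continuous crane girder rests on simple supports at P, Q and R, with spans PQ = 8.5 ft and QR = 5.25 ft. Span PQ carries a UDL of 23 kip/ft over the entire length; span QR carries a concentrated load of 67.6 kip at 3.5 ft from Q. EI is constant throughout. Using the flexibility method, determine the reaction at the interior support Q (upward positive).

Take M_Q as the redundant. Released structure: two simple spans PQ and QR with a hinge at Q.
Discontinuity in slope at Q on the released structure — sum the simple-span end rotations:
  span PQ: UDL 23: wL³/(24EI) = 588.5/EI
  span QR: point load 67.6 at a = 3.5: Pab(L + b)/(6LEI) = 92.01/EI
  relative rotation θ_0 = (588.5 + 92.01)/EI = 680.5/EI
A unit hogging moment at Q produces rotation L₁/(3EI) + L₂/(3EI) = 4.583/EI.
Compatibility: M_Q·(L₁+L₂)/(3EI) = θ_0, giving M_Q = 148.5 kip·ft (hogging).
Span PQ, ΣM about P with M_Q applied at Q: R_Q^{PQ}·8.5 = 830.9 + 148.5, so R_Q^{PQ} = 115.2 kip and R_P = 195.5 − 115.2 = 80.28 kip.
Span QR, ΣM about R: R_Q^{QR}·5.25 = 118.3 + 148.5, so R_Q^{QR} = 50.82 kip and R_R = 67.6 − 50.82 = 16.78 kip.
R_Q = 115.2 + 50.82 = 166 kip.

R_Q = 166 kip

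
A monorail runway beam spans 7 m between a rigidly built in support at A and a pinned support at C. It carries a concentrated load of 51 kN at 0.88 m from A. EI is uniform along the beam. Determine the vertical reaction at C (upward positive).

R_C = 1.158 kN

Choose R_C as the redundant. The primary structure is the cantilever fixed at A.
Primary-structure tip deflection at C by superposition:
  point load 51 at a = 0.88: Pa²(3L − a)/(6EI) = 132.4/EI
Tip deflection under a unit load at C: L³/(3EI) = 114.3/EI.
The prop prevents deflection at C: R_C = δ_0/δ_{CC} = 132.4/114.3 = 1.158 kN.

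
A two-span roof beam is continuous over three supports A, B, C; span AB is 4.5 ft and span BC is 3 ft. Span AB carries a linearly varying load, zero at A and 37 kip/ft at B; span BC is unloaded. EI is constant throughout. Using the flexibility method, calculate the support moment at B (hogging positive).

Insert a hinge at B; M_B is the redundant, and each span becomes simply supported.
End slopes at the hinge B, treating each span as simply supported:
  span AB: triangular load, peak 37: w₀L³/(45EI) = 74.92/EI
  relative rotation θ_0 = (74.92 + 0)/EI = 74.92/EI
A unit hogging moment at B produces rotation L₁/(3EI) + L₂/(3EI) = 2.5/EI.
Compatibility: M_B·(L₁+L₂)/(3EI) = θ_0, giving M_B = 29.97 kip·ft (hogging).

M_B = 29.97 kip·ft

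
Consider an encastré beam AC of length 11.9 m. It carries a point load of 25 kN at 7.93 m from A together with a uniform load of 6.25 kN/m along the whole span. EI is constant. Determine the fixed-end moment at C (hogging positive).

Take the two fixed-end moments M_A, M_C as redundants; the released structure is the simple span AC.
Simple-span end rotations at A and C under the given loads:
  at A: point load 25 at a = 7.93: Pab(L + b)/(6LEI) = 174.9/EI
  at C: point load 25 at a = 7.93: Pab(L + a)/(6LEI) = 218.6/EI
  at A: UDL 6.25: wL³/(24EI) = 438.8/EI
  at C: UDL 6.25: wL³/(24EI) = 438.8/EI
  θ_A0 = 613.8/EI,  θ_C0 = 657.4/EI
Flexibility coefficients: a unit moment at one end gives L/(3EI) there and L/(6EI) at the far end, so f₁₁ = f₂₂ = 3.967/EI and f₁₂ = f₂₁ = 1.983/EI.
Compatibility — zero rotation at each built-in end:
  3.967 M_A + 1.983 M_C = 613.8
  1.983 M_A + 3.967 M_C = 657.4
Solving the pair gives M_A = 95.82 kN·m and M_C = 117.8 kN·m (hogging).

M_C = 117.8 kN·m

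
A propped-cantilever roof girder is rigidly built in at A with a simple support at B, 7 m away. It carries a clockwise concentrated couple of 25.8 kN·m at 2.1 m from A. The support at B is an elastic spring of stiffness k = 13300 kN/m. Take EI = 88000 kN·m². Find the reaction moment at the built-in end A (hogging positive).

M_A = 7.143 kN·m

Release the roller at B. Primary structure: cantilever fixed at A.
Primary-structure tip deflection at B by superposition:
  clockwise couple 25.8 at a = 2.1: M₀a(2L − a)/(2EI) = 322.4/EI
Flexibility coefficient — unit upward force at B: δ_{BB} = L³/(3EI) = 114.3/EI.
With EI = 88000 kN·m²: δ_0 = 0.003663 m and δ_{BB} = 0.001299 m/kN.
Compatibility — the spring shortens by R_B/k under the reaction it provides: δ_0 − R_B·δ_{BB} = R_B/k. With 1/k = 0.000075 m/kN, R_B = δ_0 / (δ_{BB} + 1/k) = 0.003663 / (0.001299 + 0.000075) = 2.665 kN.
Moment equilibrium about A: M_A = Σ(load moments about A) − R_B·L = 25.8 − 2.665×7 = 7.143 kN·m.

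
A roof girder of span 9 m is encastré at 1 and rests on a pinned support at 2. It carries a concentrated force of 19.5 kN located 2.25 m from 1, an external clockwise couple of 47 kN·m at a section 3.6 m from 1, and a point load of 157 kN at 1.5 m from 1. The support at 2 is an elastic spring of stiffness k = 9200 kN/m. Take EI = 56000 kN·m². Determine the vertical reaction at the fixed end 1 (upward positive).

Take the reaction at 2 as the redundant and release it; the primary structure is a cantilever fixed at 1.
Downward deflection at the released point 2 due to the loads:
  point load 19.5 at a = 2.25: Pa²(3L − a)/(6EI) = 407.2/EI
  clockwise couple 47 at a = 3.6: M₀a(2L − a)/(2EI) = 1218/EI
  point load 157 at a = 1.5: Pa²(3L − a)/(6EI) = 1501/EI
  δ_0 = 3127/EI
Flexibility coefficient — unit upward force at 2: δ_{22} = L³/(3EI) = 243/EI.
With EI = 56000 kN·m²: δ_0 = 0.055835 m and δ_{22} = 0.004339 m/kN.
Compatibility — the spring shortens by R_2/k under the reaction it provides: δ_0 − R_2·δ_{22} = R_2/k. With 1/k = 0.000109 m/kN, R_2 = δ_0 / (δ_{22} + 1/k) = 0.055835 / (0.004339 + 0.000109) = 12.55 kN.
Vertical equilibrium: R_1 = ΣP − R_2 = 176.5 − 12.55 = 163.9 kN.

R_1 = 163.9 kN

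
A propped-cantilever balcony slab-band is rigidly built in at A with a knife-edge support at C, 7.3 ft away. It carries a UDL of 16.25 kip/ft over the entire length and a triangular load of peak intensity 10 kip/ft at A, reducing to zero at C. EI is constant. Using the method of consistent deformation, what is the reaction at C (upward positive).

Release the roller at C. Primary structure: cantilever fixed at A.
Primary-structure tip deflection at C by superposition:
  UDL 16.25: wL⁴/(8EI) = 5768/EI
  triangular load, peak 10 at the fixed end: w₀L⁴/(30EI) = 946.6/EI
  δ_0 = 6715/EI
Flexibility coefficient — unit upward force at C: δ_{CC} = L³/(3EI) = 129.7/EI.
The prop prevents deflection at C: R_C = δ_0/δ_{CC} = 6715/129.7 = 51.78 kip.

R_C = 51.78 kip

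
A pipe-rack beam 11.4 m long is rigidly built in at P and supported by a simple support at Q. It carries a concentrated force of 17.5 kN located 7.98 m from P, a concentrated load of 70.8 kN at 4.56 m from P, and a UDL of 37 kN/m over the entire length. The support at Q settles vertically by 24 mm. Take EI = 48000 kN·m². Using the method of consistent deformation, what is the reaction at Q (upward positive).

R_Q = 180.4 kN

Choose R_Q as the redundant. The primary structure is the cantilever fixed at P.
Downward deflection at the released point Q due to the loads:
  point load 17.5 at a = 7.98: Pa²(3L − a)/(6EI) = 4870/EI
  point load 70.8 at a = 4.56: Pa²(3L − a)/(6EI) = 7273/EI
  UDL 37: wL⁴/(8EI) = 78114/EI
  δ_0 = 90257/EI
Tip deflection under a unit load at Q: L³/(3EI) = 493.8/EI.
With EI = 48000 kN·m²: δ_0 = 1.8804 m and δ_{QQ} = 0.010289 m/kN.
Compatibility — the beam at Q must follow the support down by 0.024 m: δ_0 − R_Q·δ_{QQ} = 0.024, so R_Q = (1.8804 − 0.024)/0.010289 = 180.4 kN.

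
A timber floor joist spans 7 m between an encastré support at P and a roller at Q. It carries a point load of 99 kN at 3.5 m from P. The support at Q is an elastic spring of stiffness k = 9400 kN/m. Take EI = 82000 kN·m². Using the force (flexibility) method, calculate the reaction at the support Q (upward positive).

R_Q = 28.74 kN

Choose R_Q as the redundant. The primary structure is the cantilever fixed at P.
Primary-structure tip deflection at Q by superposition:
  point load 99 at a = 3.5: Pa²(3L − a)/(6EI) = 3537/EI
Tip deflection under a unit load at Q: L³/(3EI) = 114.3/EI.
With EI = 82000 kN·m²: δ_0 = 0.043136 m and δ_{QQ} = 0.001394 m/kN.
Compatibility — the spring shortens by R_Q/k under the reaction it provides: δ_0 − R_Q·δ_{QQ} = R_Q/k. With 1/k = 0.000106 m/kN, R_Q = δ_0 / (δ_{QQ} + 1/k) = 0.043136 / (0.001394 + 0.000106) = 28.74 kN.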